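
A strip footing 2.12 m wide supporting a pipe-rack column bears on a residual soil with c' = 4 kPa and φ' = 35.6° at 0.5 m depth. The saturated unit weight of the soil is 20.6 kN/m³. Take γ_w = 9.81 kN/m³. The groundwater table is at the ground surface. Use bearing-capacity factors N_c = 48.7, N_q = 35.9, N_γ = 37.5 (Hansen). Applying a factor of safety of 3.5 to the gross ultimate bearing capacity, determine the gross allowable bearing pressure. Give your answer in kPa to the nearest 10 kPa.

Water table at ground surface, so effective unit weight γ' = 20.6 − 9.81 = 10.79 kN/m³ is used throughout; overburden q = 10.79 × 0.5 = 5.395 kPa; the same γ' applies in the ½γBN_γ term.
Cohesion term c·N_c = 4 × 48.7 = 194.8 kPa; surcharge term q·N_q = 5.395 × 35.9 = 193.68 kPa; self-weight term 0.5·γ·B·N_γ = 0.5 × 10.79 × 2.12 × 37.5 = 428.9 kPa.
q_ult = 194.8 + 193.68 + 428.9 = 817.38 kPa.
q_all = q_ult / FS = 817.38 / 3.5 = 233.54 kPa.

q_all ≈ 230 kPa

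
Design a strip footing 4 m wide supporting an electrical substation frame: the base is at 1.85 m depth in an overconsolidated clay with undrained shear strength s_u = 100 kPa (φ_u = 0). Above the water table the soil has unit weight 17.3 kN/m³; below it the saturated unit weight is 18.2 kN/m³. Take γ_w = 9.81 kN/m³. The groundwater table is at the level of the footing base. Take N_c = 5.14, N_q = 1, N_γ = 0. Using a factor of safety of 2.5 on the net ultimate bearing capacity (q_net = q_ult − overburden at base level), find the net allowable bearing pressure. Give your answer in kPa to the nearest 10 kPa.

q_all(net) ≈ 210 kPa

Overburden at base level: q = 17.3 × 1.85 = 32.005 kPa.
Cohesion term c·N_c = 100 × 5.14 = 514 kPa; surcharge term q·N_q = 32.005 × 1 = 32.005 kPa.
q_ult = 514 + 32.005 = 546 kPa.
q_net = 546 − 32.005 = 514 kPa.
q_all(net) = 514 / 2.5 = 205.6 kPa.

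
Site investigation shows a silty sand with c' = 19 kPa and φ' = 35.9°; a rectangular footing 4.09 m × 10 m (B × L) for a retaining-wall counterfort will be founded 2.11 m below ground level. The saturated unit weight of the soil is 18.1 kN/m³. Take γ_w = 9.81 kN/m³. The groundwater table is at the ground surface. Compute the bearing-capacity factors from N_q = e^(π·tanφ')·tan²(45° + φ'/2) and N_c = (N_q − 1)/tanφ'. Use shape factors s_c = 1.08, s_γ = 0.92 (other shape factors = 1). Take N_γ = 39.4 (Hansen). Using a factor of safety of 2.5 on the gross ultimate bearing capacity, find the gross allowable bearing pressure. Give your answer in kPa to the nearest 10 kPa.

N_q = e^(π·tan35.9°)·tan²(62.95°) = 37.28; N_c = (N_q − 1)/tanφ' = 50.11.
Water table at ground surface, so effective unit weight γ' = 18.1 − 9.81 = 8.29 kN/m³ is used throughout; overburden q = 8.29 × 2.11 = 17.492 kPa; the same γ' applies in the ½γBN_γ term.
Cohesion term c·N_c·s_c = 19 × 50.115 × 1.08 = 1028.3 kPa; surcharge term q·N_q = 17.492 × 37.277 = 652.04 kPa; self-weight term 0.5·γ·B·N_γ·s_γ = 0.5 × 8.29 × 4.09 × 39.4 × 0.92 = 614.51 kPa.
q_ult = 1028.3 + 652.04 + 614.51 = 2294.9 kPa.
q_all = 2294.9 / 2.5 = 917.96 kPa.

q_all ≈ 920 kPa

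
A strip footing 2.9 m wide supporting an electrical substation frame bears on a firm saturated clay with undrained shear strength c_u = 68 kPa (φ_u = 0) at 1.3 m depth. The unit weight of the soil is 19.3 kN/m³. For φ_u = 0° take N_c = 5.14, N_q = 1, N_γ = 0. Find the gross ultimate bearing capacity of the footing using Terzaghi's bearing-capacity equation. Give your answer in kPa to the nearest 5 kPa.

Effective surcharge at the founding depth q = γ·D_f = 19.3 × 1.3 = 25.09 kPa.
q_ult = c·N_c + q·N_q
     = 68 × 5.14 + 25.09 × 1
     = 349.52 + 25.09 = 374.61 kPa.

q_ult ≈ 375 kPa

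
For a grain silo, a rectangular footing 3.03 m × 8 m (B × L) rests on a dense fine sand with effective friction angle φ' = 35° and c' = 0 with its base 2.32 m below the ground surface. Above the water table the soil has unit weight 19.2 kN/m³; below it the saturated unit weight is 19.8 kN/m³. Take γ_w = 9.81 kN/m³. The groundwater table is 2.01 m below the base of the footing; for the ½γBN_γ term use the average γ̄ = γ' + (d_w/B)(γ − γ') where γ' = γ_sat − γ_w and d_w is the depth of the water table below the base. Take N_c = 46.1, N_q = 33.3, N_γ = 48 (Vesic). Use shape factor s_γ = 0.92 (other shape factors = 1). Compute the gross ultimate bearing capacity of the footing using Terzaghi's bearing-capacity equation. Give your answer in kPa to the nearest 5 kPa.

q_ult ≈ 2560 kPa

Effective surcharge at the founding depth q = γ·D_f = 19.2 × 2.32 = 44.544 kPa.
With d_w = 2.01 m < B, γ̄ = 9.99 + (2.01/3.03) × (19.2 − 9.99) = 16.1 kN/m³.
q_ult = q·N_q + 0.5·γ·B·N_γ·s_γ
     = 44.544 × 33.3 + 0.5 × 16.1 × 3.03 × 48 × 0.92
     = 1483.3 + 1077.1 = 2560.4 kPa.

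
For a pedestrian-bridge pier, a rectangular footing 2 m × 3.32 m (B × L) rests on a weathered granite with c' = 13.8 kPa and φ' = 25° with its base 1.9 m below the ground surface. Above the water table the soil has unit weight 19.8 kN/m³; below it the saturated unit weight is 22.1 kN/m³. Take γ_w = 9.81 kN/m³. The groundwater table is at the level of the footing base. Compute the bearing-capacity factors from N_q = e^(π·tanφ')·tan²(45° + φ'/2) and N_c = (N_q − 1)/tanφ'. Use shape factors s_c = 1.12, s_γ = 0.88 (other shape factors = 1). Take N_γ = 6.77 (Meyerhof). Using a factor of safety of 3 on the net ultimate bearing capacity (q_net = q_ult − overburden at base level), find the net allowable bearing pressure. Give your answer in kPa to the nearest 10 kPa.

q_all(net) ≈ 250 kPa

N_q = e^(π·tan25°)·tan²(57.5°) = 10.66; N_c = (N_q − 1)/tanφ' = 20.72.
Overburden at base level: q = 19.8 × 1.9 = 37.62 kPa.
Below the base the soil is submerged, so the ½γBN_γ term uses γ' = 22.1 − 9.81 = 12.29 kN/m³.
Cohesion term c·N_c·s_c = 13.8 × 20.721 × 1.12 = 320.26 kPa; surcharge term q·N_q = 37.62 × 10.662 = 401.11 kPa; self-weight term 0.5·γ·B·N_γ·s_γ = 0.5 × 12.29 × 2 × 6.77 × 0.88 = 73.219 kPa.
q_ult = 320.26 + 401.11 + 73.219 = 794.59 kPa.
q_net = 794.59 − 37.62 = 756.97 kPa.
q_all(net) = 756.97 / 3 = 252.32 kPa.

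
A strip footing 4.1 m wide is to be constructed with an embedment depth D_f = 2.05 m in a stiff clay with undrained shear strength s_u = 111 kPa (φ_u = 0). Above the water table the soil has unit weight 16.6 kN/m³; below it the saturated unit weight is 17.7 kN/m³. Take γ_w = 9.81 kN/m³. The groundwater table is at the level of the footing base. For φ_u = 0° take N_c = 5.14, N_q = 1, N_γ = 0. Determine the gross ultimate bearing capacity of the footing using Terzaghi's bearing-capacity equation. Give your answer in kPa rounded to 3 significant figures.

q = γ·D_f = 16.6 × 2.05 = 34.03 kPa.
c·N_c = 111 × 5.14 = 570.54 kPa
q·N_q = 34.03 × 1 = 34.03 kPa
q_ult = 570.54 + 34.03 = 604.57 kPa.

q_ult ≈ 605 kPa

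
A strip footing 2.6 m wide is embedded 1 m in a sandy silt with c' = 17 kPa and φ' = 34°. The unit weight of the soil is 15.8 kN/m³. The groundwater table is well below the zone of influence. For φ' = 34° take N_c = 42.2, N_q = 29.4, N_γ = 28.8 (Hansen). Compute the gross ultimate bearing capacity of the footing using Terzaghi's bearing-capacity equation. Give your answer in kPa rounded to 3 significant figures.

Overburden at base level: q = 15.8 × 1 = 15.8 kPa.
Cohesion term c·N_c = 17 × 42.2 = 717.4 kPa; surcharge term q·N_q = 15.8 × 29.4 = 464.52 kPa; self-weight term 0.5·γ·B·N_γ = 0.5 × 15.8 × 2.6 × 28.8 = 591.55 kPa.
q_ult = 717.4 + 464.52 + 591.55 = 1773.5 kPa.

q_ult ≈ 1770 kPa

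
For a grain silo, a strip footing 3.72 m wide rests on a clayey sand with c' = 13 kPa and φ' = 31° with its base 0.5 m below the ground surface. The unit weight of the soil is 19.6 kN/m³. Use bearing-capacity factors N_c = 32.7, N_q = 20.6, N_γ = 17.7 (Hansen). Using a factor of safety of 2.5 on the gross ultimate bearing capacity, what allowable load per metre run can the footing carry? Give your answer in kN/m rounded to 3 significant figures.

Effective surcharge at the founding depth q = γ·D_f = 19.6 × 0.5 = 9.8 kPa.
q_ult = c·N_c + q·N_q + 0.5·γ·B·N_γ
     = 13 × 32.7 + 9.8 × 20.6 + 0.5 × 19.6 × 3.72 × 17.7
     = 425.1 + 201.88 + 645.27 = 1272.3 kPa.
Gross allowable pressure q_all = 1272.3 / 2.5 = 508.9 kPa.
Allowable wall load = q_all × B = 508.9 × 3.72 = 1893.1 kN per metre run.

≈ 1890 kN/m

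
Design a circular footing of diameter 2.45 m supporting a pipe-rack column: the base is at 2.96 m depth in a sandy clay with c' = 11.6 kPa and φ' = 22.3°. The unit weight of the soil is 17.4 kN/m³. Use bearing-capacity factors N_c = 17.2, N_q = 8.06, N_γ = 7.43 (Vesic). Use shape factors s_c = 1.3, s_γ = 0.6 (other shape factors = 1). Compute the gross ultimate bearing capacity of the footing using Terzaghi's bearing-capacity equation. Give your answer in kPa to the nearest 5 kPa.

q = γ·D_f = 17.4 × 2.96 = 51.504 kPa.
c·N_c·s_c = 11.6 × 17.2 × 1.3 = 259.38 kPa
q·N_q = 51.504 × 8.06 = 415.12 kPa
0.5·γ·B·N_γ·s_γ = 0.5 × 17.4 × 2.45 × 7.43 × 0.6 = 95.022 kPa
q_ult = 259.38 + 415.12 + 95.022 = 769.52 kPa.

q_ult ≈ 770 kPa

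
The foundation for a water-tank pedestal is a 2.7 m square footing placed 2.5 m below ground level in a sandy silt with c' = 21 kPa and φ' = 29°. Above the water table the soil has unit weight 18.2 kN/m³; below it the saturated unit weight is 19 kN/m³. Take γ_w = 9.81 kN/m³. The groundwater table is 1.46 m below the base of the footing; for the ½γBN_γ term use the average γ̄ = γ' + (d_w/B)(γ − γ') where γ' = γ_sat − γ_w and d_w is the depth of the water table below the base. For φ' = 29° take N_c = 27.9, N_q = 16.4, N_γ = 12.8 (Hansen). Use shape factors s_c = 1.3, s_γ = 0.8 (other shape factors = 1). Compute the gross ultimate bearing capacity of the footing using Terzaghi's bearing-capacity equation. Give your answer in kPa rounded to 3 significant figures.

q_ult ≈ 1700 kPa

Overburden at base level: q = 18.2 × 2.5 = 45.5 kPa.
The water table is 1.46 m below the base (< B = 2.7 m), so the ½γBN_γ term uses γ̄ = γ' + (d_w/B)(γ − γ') = 9.19 + (1.46/2.7)(18.2 − 9.19) = 14.062 kN/m³.
Cohesion term c·N_c·s_c = 21 × 27.9 × 1.3 = 761.67 kPa; surcharge term q·N_q = 45.5 × 16.4 = 746.2 kPa; self-weight term 0.5·γ·B·N_γ·s_γ = 0.5 × 14.062 × 2.7 × 12.8 × 0.8 = 194.39 kPa.
q_ult = 761.67 + 746.2 + 194.39 = 1702.3 kPa.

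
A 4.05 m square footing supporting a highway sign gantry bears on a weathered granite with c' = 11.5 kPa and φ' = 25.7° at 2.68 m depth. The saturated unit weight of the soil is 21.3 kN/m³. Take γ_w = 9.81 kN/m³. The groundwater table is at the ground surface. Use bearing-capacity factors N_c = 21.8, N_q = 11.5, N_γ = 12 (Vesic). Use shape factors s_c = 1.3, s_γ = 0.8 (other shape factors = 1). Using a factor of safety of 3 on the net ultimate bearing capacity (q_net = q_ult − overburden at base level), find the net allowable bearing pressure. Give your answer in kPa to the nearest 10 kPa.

q_all(net) ≈ 290 kPa

Water table at ground surface, so effective unit weight γ' = 21.3 − 9.81 = 11.49 kN/m³ is used throughout; overburden q = 11.49 × 2.68 = 30.793 kPa; the same γ' applies in the ½γBN_γ term.
Cohesion term c·N_c·s_c = 11.5 × 21.8 × 1.3 = 325.91 kPa; surcharge term q·N_q = 30.793 × 11.5 = 354.12 kPa; self-weight term 0.5·γ·B·N_γ·s_γ = 0.5 × 11.49 × 4.05 × 12 × 0.8 = 223.37 kPa.
q_ult = 325.91 + 354.12 + 223.37 = 903.4 kPa.
q_net = 903.4 − 30.793 = 872.6 kPa.
q_all(net) = 872.6 / 3 = 290.87 kPa.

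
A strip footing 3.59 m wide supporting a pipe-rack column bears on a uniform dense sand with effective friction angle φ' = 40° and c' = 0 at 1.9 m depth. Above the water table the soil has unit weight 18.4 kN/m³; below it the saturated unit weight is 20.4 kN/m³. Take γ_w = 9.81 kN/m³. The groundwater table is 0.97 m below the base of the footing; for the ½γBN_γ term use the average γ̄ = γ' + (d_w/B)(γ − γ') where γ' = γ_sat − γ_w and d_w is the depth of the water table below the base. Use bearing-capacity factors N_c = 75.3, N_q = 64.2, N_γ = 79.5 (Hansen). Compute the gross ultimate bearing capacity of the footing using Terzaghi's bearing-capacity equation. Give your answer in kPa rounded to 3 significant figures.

q_ult ≈ 4060 kPa

Overburden at base level: q = 18.4 × 1.9 = 34.96 kPa.
The water table is 0.97 m below the base (< B = 3.59 m), so the ½γBN_γ term uses γ̄ = γ' + (d_w/B)(γ − γ') = 10.59 + (0.97/3.59)(18.4 − 10.59) = 12.7 kN/m³.
Surcharge term q·N_q = 34.96 × 64.2 = 2244.4 kPa; self-weight term 0.5·γ·B·N_γ = 0.5 × 12.7 × 3.59 × 79.5 = 1812.4 kPa.
q_ult = 2244.4 + 1812.4 = 4056.8 kPa.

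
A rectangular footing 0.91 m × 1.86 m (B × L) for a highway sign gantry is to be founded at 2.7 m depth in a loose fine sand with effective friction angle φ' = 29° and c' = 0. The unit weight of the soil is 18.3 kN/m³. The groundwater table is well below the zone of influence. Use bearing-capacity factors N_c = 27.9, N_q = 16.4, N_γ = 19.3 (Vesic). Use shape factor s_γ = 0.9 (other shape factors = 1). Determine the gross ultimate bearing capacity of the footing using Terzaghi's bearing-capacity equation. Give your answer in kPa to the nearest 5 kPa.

q_ult ≈ 955 kPa

q = γ·D_f = 18.3 × 2.7 = 49.41 kPa.
q·N_q = 49.41 × 16.4 = 810.32 kPa
0.5·γ·B·N_γ·s_γ = 0.5 × 18.3 × 0.91 × 19.3 × 0.9 = 144.63 kPa
q_ult = 810.32 + 144.63 = 954.96 kPa.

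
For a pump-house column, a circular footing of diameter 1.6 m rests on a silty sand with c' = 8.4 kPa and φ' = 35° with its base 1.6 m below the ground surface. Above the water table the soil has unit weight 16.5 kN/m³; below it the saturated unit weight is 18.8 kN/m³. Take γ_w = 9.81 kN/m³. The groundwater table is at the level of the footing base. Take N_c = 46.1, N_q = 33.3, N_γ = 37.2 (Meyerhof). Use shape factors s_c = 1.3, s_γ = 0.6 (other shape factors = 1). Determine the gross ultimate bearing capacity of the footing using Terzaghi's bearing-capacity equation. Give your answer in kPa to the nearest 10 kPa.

q = γ·D_f = 16.5 × 1.6 = 26.4 kPa.
For the ½γBN_γ term take γ' = 18.8 − 9.81 = 8.99 kN/m³ (soil below base is submerged).
c·N_c·s_c = 8.4 × 46.1 × 1.3 = 503.41 kPa
q·N_q = 26.4 × 33.3 = 879.12 kPa
0.5·γ·B·N_γ·s_γ = 0.5 × 8.99 × 1.6 × 37.2 × 0.6 = 160.53 kPa
q_ult = 503.41 + 879.12 + 160.53 = 1543.1 kPa.

q_ult ≈ 1540 kPa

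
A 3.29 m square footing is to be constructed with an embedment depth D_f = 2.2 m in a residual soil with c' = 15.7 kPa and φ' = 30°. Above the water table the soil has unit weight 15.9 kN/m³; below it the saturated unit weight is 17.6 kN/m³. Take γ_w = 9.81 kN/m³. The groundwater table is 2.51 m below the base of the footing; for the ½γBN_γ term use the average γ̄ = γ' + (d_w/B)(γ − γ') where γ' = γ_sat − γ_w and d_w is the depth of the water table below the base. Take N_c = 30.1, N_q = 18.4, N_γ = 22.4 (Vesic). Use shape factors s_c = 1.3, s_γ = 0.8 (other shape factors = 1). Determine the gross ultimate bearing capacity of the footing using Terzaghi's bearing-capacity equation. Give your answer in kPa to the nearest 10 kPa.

q = γ·D_f = 15.9 × 2.2 = 34.98 kPa.
γ' = 7.79 kN/m³; averaging over the depth B below the base, γ̄ = γ' + (d_w/B)(γ − γ') = 13.977 kN/m³.
c·N_c·s_c = 15.7 × 30.1 × 1.3 = 614.34 kPa
q·N_q = 34.98 × 18.4 = 643.63 kPa
0.5·γ·B·N_γ·s_γ = 0.5 × 13.977 × 3.29 × 22.4 × 0.8 = 412.03 kPa
q_ult = 614.34 + 643.63 + 412.03 = 1670 kPa.

q_ult ≈ 1670 kPa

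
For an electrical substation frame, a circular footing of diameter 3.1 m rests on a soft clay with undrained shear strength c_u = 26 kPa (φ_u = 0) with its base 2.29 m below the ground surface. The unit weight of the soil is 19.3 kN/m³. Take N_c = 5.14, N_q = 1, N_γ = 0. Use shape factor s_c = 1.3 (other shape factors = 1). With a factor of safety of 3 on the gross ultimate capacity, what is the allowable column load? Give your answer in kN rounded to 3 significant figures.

Overburden at base level: q = 19.3 × 2.29 = 44.197 kPa.
Cohesion term c·N_c·s_c = 26 × 5.14 × 1.3 = 173.73 kPa; surcharge term q·N_q = 44.197 × 1 = 44.197 kPa.
q_ult = 173.73 + 44.197 = 217.93 kPa.
Gross allowable pressure q_all = 217.93 / 3 = 72.643 kPa.
Footing area = 7.5477 m², so allowable column load = 72.643 × 7.5477 = 548.29 kN.

P_all ≈ 548 kN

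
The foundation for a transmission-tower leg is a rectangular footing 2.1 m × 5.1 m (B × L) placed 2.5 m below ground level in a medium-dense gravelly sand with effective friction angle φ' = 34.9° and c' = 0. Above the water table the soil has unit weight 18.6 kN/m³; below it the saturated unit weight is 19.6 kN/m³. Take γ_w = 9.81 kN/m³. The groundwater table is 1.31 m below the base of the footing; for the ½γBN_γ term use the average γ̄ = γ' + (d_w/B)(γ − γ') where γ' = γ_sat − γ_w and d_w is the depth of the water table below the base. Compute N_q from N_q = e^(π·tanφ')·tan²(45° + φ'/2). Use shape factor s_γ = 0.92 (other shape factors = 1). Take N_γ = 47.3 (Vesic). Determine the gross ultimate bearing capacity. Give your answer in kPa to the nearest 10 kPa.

q_ult ≈ 2230 kPa

tan34.9° = 0.6976, so N_q = e^(π×0.6976)·tan²(62.45°) = 8.95 × 3.674 = 32.89.
q = γ·D_f = 18.6 × 2.5 = 46.5 kPa.
γ' = 9.79 kN/m³; averaging over the depth B below the base, γ̄ = γ' + (d_w/B)(γ − γ') = 15.286 kN/m³.
q·N_q = 46.5 × 32.885 = 1529.2 kPa
0.5·γ·B·N_γ·s_γ = 0.5 × 15.286 × 2.1 × 47.3 × 0.92 = 698.43 kPa
q_ult = 1529.2 + 698.43 = 2227.6 kPa.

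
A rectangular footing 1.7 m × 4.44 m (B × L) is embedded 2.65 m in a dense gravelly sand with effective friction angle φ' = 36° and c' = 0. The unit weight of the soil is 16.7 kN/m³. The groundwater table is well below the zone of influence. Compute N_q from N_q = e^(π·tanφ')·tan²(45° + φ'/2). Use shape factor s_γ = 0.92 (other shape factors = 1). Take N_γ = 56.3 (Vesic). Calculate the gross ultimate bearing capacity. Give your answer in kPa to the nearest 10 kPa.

tan36° = 0.7265, so N_q = e^(π×0.7265)·tan²(63°) = 9.801 × 3.852 = 37.75.
Overburden at base level: q = 16.7 × 2.65 = 44.255 kPa.
Surcharge term q·N_q = 44.255 × 37.752 = 1670.7 kPa; self-weight term 0.5·γ·B·N_γ·s_γ = 0.5 × 16.7 × 1.7 × 56.3 × 0.92 = 735.24 kPa.
q_ult = 1670.7 + 735.24 = 2406 kPa.

q_ult ≈ 2410 kPa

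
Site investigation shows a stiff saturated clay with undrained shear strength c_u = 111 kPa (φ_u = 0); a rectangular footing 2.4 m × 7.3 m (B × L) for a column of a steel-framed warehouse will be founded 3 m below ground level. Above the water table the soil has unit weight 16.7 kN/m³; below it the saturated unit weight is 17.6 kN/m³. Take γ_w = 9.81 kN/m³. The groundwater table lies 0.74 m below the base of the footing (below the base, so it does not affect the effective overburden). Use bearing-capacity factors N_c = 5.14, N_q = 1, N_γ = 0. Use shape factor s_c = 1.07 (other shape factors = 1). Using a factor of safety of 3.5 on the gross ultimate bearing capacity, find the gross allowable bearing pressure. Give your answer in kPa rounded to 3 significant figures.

q_all ≈ 189 kPa

Overburden at base level: q = 16.7 × 3 = 50.1 kPa.
Cohesion term c·N_c·s_c = 111 × 5.14 × 1.07 = 610.48 kPa; surcharge term q·N_q = 50.1 × 1 = 50.1 kPa.
q_ult = 610.48 + 50.1 = 660.58 kPa.
q_all = 660.58 / 3.5 = 188.74 kPa.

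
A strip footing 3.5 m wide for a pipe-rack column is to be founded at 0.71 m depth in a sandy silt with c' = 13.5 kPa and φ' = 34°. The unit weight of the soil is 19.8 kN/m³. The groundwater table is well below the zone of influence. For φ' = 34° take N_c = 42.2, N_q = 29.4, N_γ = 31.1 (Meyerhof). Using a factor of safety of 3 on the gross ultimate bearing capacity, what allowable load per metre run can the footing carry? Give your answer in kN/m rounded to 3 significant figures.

q = γ·D_f = 19.8 × 0.71 = 14.058 kPa.
c·N_c = 13.5 × 42.2 = 569.7 kPa
q·N_q = 14.058 × 29.4 = 413.31 kPa
0.5·γ·B·N_γ = 0.5 × 19.8 × 3.5 × 31.1 = 1077.6 kPa
q_ult = 569.7 + 413.31 + 1077.6 = 2060.6 kPa.
Gross allowable pressure q_all = 2060.6 / 3 = 686.87 kPa.
Allowable wall load = q_all × B = 686.87 × 3.5 = 2404.1 kN per metre run.

≈ 2400 kN/m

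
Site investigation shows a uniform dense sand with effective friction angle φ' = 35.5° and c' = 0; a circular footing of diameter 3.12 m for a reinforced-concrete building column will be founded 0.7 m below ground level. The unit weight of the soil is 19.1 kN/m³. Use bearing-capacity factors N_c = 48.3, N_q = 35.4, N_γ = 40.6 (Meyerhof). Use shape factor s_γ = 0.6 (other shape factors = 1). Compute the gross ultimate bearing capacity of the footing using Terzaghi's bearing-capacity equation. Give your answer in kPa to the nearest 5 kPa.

Overburden at base level: q = 19.1 × 0.7 = 13.37 kPa.
Surcharge term q·N_q = 13.37 × 35.4 = 473.3 kPa; self-weight term 0.5·γ·B·N_γ·s_γ = 0.5 × 19.1 × 3.12 × 40.6 × 0.6 = 725.83 kPa.
q_ult = 473.3 + 725.83 = 1199.1 kPa.

q_ult ≈ 1200 kPa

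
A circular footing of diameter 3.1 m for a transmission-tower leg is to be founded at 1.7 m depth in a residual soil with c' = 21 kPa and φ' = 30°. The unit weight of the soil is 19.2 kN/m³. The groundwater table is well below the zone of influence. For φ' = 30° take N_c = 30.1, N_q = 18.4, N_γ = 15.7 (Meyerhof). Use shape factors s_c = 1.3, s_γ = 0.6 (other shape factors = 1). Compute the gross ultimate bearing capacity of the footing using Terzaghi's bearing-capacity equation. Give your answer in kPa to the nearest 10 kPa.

q_ult ≈ 1700 kPa

Overburden at base level: q = 19.2 × 1.7 = 32.64 kPa.
Cohesion term c·N_c·s_c = 21 × 30.1 × 1.3 = 821.73 kPa; surcharge term q·N_q = 32.64 × 18.4 = 600.58 kPa; self-weight term 0.5·γ·B·N_γ·s_γ = 0.5 × 19.2 × 3.1 × 15.7 × 0.6 = 280.34 kPa.
q_ult = 821.73 + 600.58 + 280.34 = 1702.6 kPa.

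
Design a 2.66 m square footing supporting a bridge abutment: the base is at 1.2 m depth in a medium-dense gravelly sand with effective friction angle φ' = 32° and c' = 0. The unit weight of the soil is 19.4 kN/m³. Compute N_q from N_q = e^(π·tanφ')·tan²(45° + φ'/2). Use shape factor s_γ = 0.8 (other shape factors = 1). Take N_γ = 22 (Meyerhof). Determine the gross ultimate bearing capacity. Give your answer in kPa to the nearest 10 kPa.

tan32° = 0.6249, so N_q = e^(π×0.6249)·tan²(61°) = 7.121 × 3.255 = 23.18.
q = γ·D_f = 19.4 × 1.2 = 23.28 kPa.
q·N_q = 23.28 × 23.177 = 539.56 kPa
0.5·γ·B·N_γ·s_γ = 0.5 × 19.4 × 2.66 × 22 × 0.8 = 454.12 kPa
q_ult = 539.56 + 454.12 = 993.67 kPa.

q_ult ≈ 990 kPa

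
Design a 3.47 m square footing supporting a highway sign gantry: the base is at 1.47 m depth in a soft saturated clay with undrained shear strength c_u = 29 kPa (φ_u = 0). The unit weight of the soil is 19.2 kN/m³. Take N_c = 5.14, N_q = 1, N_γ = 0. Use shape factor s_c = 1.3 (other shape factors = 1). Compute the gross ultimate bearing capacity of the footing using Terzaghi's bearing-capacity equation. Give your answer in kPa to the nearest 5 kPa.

q_ult ≈ 220 kPa

q = γ·D_f = 19.2 × 1.47 = 28.224 kPa.
c·N_c·s_c = 29 × 5.14 × 1.3 = 193.78 kPa
q·N_q = 28.224 × 1 = 28.224 kPa
q_ult = 193.78 + 28.224 = 222 kPa.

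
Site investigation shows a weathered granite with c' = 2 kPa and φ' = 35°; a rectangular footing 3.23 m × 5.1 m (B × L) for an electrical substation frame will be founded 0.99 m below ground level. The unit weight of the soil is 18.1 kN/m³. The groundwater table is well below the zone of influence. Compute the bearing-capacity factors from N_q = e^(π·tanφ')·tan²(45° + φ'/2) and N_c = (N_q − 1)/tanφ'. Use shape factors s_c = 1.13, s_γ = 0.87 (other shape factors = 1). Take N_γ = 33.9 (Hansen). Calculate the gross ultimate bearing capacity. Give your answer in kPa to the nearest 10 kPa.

tan35° = 0.7002, so N_q = e^(π×0.7002)·tan²(62.5°) = 9.023 × 3.69 = 33.3.
N_c = (33.3 − 1)/tan35° = 46.12.
q = γ·D_f = 18.1 × 0.99 = 17.919 kPa.
c·N_c·s_c = 2 × 46.124 × 1.13 = 104.24 kPa
q·N_q = 17.919 × 33.296 = 596.63 kPa
0.5·γ·B·N_γ·s_γ = 0.5 × 18.1 × 3.23 × 33.9 × 0.87 = 862.12 kPa
q_ult = 104.24 + 596.63 + 862.12 = 1563 kPa.

q_ult ≈ 1560 kPa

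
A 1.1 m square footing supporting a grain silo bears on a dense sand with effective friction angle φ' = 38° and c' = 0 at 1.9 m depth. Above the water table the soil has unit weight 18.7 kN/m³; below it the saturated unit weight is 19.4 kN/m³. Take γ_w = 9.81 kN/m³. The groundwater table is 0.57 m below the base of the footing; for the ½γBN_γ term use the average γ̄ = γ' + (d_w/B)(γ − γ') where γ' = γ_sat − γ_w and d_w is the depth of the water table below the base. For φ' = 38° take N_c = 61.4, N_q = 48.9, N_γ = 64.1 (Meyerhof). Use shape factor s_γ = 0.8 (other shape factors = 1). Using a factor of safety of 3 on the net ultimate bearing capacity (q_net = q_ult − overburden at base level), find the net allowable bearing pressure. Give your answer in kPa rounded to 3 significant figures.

q_all(net) ≈ 702 kPa

Effective surcharge at the founding depth q = γ·D_f = 18.7 × 1.9 = 35.53 kPa.
With d_w = 0.57 m < B, γ̄ = 9.59 + (0.57/1.1) × (18.7 − 9.59) = 14.311 kN/m³.
q_ult = q·N_q + 0.5·γ·B·N_γ·s_γ
     = 35.53 × 48.9 + 0.5 × 14.311 × 1.1 × 64.1 × 0.8
     = 1737.4 + 403.62 = 2141 kPa.
q_net = 2141 − 35.53 = 2105.5 kPa.
q_all(net) = 2105.5 / 3 = 701.83 kPa.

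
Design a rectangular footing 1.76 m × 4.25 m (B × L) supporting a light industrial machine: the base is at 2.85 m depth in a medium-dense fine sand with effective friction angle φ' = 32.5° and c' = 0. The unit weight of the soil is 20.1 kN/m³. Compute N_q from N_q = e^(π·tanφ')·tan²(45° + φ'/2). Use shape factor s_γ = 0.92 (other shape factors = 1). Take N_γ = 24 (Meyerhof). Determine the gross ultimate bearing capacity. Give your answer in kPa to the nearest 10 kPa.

q_ult ≈ 1800 kPa

tan32.5° = 0.6371, so N_q = e^(π×0.6371)·tan²(61.25°) = 7.4 × 3.322 = 24.58.
Effective surcharge at the founding depth q = γ·D_f = 20.1 × 2.85 = 57.285 kPa.
q_ult = q·N_q + 0.5·γ·B·N_γ·s_γ
     = 57.285 × 24.585 + 0.5 × 20.1 × 1.76 × 24 × 0.92
     = 1408.3 + 390.55 = 1798.9 kPa.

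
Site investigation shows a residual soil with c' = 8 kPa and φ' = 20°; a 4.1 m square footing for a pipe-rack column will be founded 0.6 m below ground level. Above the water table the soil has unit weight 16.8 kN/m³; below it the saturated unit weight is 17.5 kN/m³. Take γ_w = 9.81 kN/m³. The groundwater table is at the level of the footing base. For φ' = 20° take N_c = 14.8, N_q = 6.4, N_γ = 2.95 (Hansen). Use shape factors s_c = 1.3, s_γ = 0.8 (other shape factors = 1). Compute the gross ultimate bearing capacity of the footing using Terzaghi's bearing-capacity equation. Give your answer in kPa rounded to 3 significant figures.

q_ult ≈ 256 kPa

Overburden at base level: q = 16.8 × 0.6 = 10.08 kPa.
Below the base the soil is submerged, so the ½γBN_γ term uses γ' = 17.5 − 9.81 = 7.69 kN/m³.
Cohesion term c·N_c·s_c = 8 × 14.8 × 1.3 = 153.92 kPa; surcharge term q·N_q = 10.08 × 6.4 = 64.512 kPa; self-weight term 0.5·γ·B·N_γ·s_γ = 0.5 × 7.69 × 4.1 × 2.95 × 0.8 = 37.204 kPa.
q_ult = 153.92 + 64.512 + 37.204 = 255.64 kPa.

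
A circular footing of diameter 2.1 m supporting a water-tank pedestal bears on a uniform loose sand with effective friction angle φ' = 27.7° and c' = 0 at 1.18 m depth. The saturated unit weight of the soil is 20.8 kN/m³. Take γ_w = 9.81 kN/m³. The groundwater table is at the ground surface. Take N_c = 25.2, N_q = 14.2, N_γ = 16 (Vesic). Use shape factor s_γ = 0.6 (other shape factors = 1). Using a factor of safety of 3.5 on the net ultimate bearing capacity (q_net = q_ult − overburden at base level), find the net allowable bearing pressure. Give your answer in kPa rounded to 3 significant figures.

q_all(net) ≈ 80.6 kPa

With the water table at the surface the whole profile is submerged: γ' = 20.8 − 9.81 = 10.99 kN/m³, so q = γ'·D_f = 12.968 kPa; the same γ' applies in the ½γBN_γ term.
q_ult = q·N_q + 0.5·γ·B·N_γ·s_γ
     = 12.968 × 14.2 + 0.5 × 10.99 × 2.1 × 16 × 0.6
     = 184.15 + 110.78 = 294.93 kPa.
q_net = 294.93 − 12.968 = 281.96 kPa.
q_all(net) = 281.96 / 3.5 = 80.56 kPa.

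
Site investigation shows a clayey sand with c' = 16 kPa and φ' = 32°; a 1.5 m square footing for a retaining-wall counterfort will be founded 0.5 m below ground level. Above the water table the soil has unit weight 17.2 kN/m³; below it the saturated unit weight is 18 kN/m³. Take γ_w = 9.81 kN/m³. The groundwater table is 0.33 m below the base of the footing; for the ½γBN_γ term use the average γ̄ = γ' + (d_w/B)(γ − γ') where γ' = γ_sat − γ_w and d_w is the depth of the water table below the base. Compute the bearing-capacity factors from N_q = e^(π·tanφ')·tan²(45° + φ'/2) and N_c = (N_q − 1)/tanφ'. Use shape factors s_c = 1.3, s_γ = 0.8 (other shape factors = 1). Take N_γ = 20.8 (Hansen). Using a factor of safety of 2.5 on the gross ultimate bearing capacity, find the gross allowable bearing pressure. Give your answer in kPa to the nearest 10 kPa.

N_q = e^(π·tan32°)·tan²(61°) = 23.18; N_c = (N_q − 1)/tanφ' = 35.49.
Effective surcharge at the founding depth q = γ·D_f = 17.2 × 0.5 = 8.6 kPa.
With d_w = 0.33 m < B, γ̄ = 8.19 + (0.33/1.5) × (17.2 − 8.19) = 10.172 kN/m³.
q_ult = c·N_c·s_c + q·N_q + 0.5·γ·B·N_γ·s_γ
     = 16 × 35.49 × 1.3 + 8.6 × 23.177 + 0.5 × 10.172 × 1.5 × 20.8 × 0.8
     = 738.2 + 199.32 + 126.95 = 1064.5 kPa.
q_all = 1064.5 / 2.5 = 425.79 kPa.

q_all ≈ 430 kPa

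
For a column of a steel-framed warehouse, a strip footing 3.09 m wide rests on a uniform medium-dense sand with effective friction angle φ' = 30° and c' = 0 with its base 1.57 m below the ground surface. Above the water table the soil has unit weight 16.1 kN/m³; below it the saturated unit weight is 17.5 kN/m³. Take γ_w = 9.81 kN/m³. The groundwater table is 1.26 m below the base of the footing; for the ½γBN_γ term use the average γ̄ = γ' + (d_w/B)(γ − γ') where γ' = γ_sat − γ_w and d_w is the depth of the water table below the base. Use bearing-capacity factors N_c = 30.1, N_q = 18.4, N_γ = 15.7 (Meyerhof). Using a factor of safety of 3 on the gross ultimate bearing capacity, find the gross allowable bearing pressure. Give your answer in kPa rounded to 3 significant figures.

q_all ≈ 245 kPa

Overburden at base level: q = 16.1 × 1.57 = 25.277 kPa.
The water table is 1.26 m below the base (< B = 3.09 m), so the ½γBN_γ term uses γ̄ = γ' + (d_w/B)(γ − γ') = 7.69 + (1.26/3.09)(16.1 − 7.69) = 11.119 kN/m³.
Surcharge term q·N_q = 25.277 × 18.4 = 465.1 kPa; self-weight term 0.5·γ·B·N_γ = 0.5 × 11.119 × 3.09 × 15.7 = 269.72 kPa.
q_ult = 465.1 + 269.72 = 734.81 kPa.
q_all = 734.81 / 3 = 244.94 kPa.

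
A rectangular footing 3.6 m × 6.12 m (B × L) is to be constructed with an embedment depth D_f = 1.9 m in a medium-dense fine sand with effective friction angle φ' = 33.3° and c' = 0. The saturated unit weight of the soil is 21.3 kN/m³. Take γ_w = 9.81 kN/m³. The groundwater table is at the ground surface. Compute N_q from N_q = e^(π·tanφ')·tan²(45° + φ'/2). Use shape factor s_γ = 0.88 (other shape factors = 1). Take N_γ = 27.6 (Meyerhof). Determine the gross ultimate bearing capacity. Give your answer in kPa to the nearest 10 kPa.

tan33.3° = 0.6569, so N_q = e^(π×0.6569)·tan²(61.65°) = 7.875 × 3.435 = 27.05.
With the water table at the surface the whole profile is submerged: γ' = 21.3 − 9.81 = 11.49 kN/m³, so q = γ'·D_f = 21.831 kPa; the same γ' applies in the ½γBN_γ term.
q_ult = q·N_q + 0.5·γ·B·N_γ·s_γ
     = 21.831 × 27.048 + 0.5 × 11.49 × 3.6 × 27.6 × 0.88
     = 590.48 + 502.32 = 1092.8 kPa.

q_ult ≈ 1090 kPa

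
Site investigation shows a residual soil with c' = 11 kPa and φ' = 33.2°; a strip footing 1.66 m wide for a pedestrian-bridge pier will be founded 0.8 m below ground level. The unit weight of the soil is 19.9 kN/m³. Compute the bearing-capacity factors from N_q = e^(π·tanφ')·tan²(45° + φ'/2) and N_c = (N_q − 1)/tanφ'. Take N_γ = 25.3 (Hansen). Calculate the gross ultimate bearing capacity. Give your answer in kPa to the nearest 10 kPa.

tan33.2° = 0.6544, so N_q = e^(π×0.6544)·tan²(61.6°) = 7.813 × 3.421 = 26.72.
N_c = (26.72 − 1)/tan33.2° = 39.31.
Effective surcharge at the founding depth q = γ·D_f = 19.9 × 0.8 = 15.92 kPa.
q_ult = c·N_c + q·N_q + 0.5·γ·B·N_γ
     = 11 × 39.312 + 15.92 × 26.725 + 0.5 × 19.9 × 1.66 × 25.3
     = 432.43 + 425.46 + 417.88 = 1275.8 kPa.

q_ult ≈ 1280 kPa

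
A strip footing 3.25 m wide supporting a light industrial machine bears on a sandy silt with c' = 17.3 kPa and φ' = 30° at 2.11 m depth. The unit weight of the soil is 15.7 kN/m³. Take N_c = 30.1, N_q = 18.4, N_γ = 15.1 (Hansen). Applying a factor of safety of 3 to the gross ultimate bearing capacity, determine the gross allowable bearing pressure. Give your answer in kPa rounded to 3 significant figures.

q = γ·D_f = 15.7 × 2.11 = 33.127 kPa.
c·N_c = 17.3 × 30.1 = 520.73 kPa
q·N_q = 33.127 × 18.4 = 609.54 kPa
0.5·γ·B·N_γ = 0.5 × 15.7 × 3.25 × 15.1 = 385.24 kPa
q_ult = 520.73 + 609.54 + 385.24 = 1515.5 kPa.
q_all = q_ult / FS = 1515.5 / 3 = 505.17 kPa.

q_all ≈ 505 kPa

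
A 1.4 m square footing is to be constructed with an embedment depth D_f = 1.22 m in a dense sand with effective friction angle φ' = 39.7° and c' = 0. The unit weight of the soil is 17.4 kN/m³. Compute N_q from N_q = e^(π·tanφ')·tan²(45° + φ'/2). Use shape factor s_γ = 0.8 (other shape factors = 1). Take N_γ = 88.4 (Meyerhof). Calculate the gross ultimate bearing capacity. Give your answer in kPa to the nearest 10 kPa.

q_ult ≈ 2170 kPa

tan39.7° = 0.8302, so N_q = e^(π×0.8302)·tan²(64.85°) = 13.575 × 4.537 = 61.58.
q = γ·D_f = 17.4 × 1.22 = 21.228 kPa.
q·N_q = 21.228 × 61.583 = 1307.3 kPa
0.5·γ·B·N_γ·s_γ = 0.5 × 17.4 × 1.4 × 88.4 × 0.8 = 861.37 kPa
q_ult = 1307.3 + 861.37 = 2168.6 kPa.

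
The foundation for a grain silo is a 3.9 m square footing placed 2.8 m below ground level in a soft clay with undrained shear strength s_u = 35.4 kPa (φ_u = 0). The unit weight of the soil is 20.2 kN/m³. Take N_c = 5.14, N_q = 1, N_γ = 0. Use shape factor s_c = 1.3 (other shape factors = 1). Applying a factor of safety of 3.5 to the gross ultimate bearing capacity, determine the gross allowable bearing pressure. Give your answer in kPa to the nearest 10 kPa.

q_all ≈ 80 kPa

q = γ·D_f = 20.2 × 2.8 = 56.56 kPa.
c·N_c·s_c = 35.4 × 5.14 × 1.3 = 236.54 kPa
q·N_q = 56.56 × 1 = 56.56 kPa
q_ult = 236.54 + 56.56 = 293.1 kPa.
q_all = q_ult / FS = 293.1 / 3.5 = 83.744 kPa.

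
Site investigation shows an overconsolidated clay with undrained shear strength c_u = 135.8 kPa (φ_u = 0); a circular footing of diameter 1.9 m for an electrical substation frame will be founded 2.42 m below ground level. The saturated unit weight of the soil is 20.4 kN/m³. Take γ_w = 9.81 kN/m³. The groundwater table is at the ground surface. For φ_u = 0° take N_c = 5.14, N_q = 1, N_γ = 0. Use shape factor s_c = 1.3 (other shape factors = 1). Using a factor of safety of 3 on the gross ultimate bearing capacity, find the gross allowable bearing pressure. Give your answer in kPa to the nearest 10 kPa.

γ' = 20.4 − 9.81 = 10.59 kN/m³ (submerged throughout). q = 10.59 × 2.42 = 25.628 kPa.
c·N_c·s_c = 135.8 × 5.14 × 1.3 = 907.42 kPa
q·N_q = 25.628 × 1 = 25.628 kPa
q_ult = 907.42 + 25.628 = 933.04 kPa.
q_all = 933.04 / 3 = 311.01 kPa.

q_all ≈ 310 kPa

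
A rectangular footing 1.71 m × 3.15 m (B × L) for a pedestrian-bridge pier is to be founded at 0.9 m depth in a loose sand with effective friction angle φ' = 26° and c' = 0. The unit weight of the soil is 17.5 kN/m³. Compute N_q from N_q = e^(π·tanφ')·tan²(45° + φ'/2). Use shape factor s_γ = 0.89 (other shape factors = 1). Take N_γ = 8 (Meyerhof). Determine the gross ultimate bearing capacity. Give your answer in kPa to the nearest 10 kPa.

tan26° = 0.4877, so N_q = e^(π×0.4877)·tan²(58°) = 4.629 × 2.561 = 11.85.
Effective surcharge at the founding depth q = γ·D_f = 17.5 × 0.9 = 15.75 kPa.
q_ult = q·N_q + 0.5·γ·B·N_γ·s_γ
     = 15.75 × 11.854 + 0.5 × 17.5 × 1.71 × 8 × 0.89
     = 186.7 + 106.53 = 293.24 kPa.

q_ult ≈ 290 kPa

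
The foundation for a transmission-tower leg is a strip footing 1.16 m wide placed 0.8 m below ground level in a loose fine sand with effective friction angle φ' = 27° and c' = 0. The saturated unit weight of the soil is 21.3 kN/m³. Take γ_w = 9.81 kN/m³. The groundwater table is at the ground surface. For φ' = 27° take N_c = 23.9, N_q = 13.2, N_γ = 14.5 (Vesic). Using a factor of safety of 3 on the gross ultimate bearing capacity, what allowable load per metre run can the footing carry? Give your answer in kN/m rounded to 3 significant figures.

With the water table at the surface the whole profile is submerged: γ' = 21.3 − 9.81 = 11.49 kN/m³, so q = γ'·D_f = 9.192 kPa; the same γ' applies in the ½γBN_γ term.
q_ult = q·N_q + 0.5·γ·B·N_γ
     = 9.192 × 13.2 + 0.5 × 11.49 × 1.16 × 14.5
     = 121.33 + 96.631 = 217.97 kPa.
Gross allowable pressure q_all = 217.97 / 3 = 72.655 kPa.
Allowable wall load = q_all × B = 72.655 × 1.16 = 84.28 kN per metre run.

≈ 84.3 kN/m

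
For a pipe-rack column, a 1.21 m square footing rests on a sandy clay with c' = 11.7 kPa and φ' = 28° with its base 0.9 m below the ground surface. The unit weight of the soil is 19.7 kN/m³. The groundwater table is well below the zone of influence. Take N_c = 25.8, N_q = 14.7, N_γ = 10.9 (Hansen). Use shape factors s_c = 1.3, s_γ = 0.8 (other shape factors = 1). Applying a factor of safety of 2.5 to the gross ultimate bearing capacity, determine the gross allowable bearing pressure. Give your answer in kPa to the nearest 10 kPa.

Effective surcharge at the founding depth q = γ·D_f = 19.7 × 0.9 = 17.73 kPa.
q_ult = c·N_c·s_c + q·N_q + 0.5·γ·B·N_γ·s_γ
     = 11.7 × 25.8 × 1.3 + 17.73 × 14.7 + 0.5 × 19.7 × 1.21 × 10.9 × 0.8
     = 392.42 + 260.63 + 103.93 = 756.98 kPa.
q_all = q_ult / FS = 756.98 / 2.5 = 302.79 kPa.

q_all ≈ 300 kPa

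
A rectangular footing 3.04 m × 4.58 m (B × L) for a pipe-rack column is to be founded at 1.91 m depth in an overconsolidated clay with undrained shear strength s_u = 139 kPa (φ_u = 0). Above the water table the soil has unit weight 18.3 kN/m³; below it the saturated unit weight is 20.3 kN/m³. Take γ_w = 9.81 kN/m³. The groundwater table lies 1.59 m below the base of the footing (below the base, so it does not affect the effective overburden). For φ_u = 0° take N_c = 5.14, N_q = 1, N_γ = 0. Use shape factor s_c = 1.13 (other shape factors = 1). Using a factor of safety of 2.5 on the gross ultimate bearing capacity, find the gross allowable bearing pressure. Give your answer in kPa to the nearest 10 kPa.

q_all ≈ 340 kPa

Overburden at base level: q = 18.3 × 1.91 = 34.953 kPa.
Cohesion term c·N_c·s_c = 139 × 5.14 × 1.13 = 807.34 kPa; surcharge term q·N_q = 34.953 × 1 = 34.953 kPa.
q_ult = 807.34 + 34.953 = 842.29 kPa.
q_all = 842.29 / 2.5 = 336.92 kPa.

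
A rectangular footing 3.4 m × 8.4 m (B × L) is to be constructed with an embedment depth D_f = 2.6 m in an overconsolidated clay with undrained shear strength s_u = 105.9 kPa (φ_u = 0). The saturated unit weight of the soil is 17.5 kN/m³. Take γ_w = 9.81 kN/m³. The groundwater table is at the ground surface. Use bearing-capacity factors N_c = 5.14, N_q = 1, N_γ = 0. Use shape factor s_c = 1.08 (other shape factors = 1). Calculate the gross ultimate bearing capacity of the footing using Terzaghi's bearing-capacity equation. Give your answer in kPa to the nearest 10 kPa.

q_ult ≈ 610 kPa

With the water table at the surface the whole profile is submerged: γ' = 17.5 − 9.81 = 7.69 kN/m³, so q = γ'·D_f = 19.994 kPa.
q_ult = c·N_c·s_c + q·N_q
     = 105.9 × 5.14 × 1.08 + 19.994 × 1
     = 587.87 + 19.994 = 607.87 kPa.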